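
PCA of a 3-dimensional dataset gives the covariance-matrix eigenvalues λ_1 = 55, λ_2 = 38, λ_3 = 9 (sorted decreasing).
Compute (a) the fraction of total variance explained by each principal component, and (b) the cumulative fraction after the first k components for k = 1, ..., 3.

Step 1 — total variance = trace(Sigma) = Σ λ_i = 55 + 38 + 9 = 102.

Step 2 — fraction explained by component i = λ_i / Σ λ:
  PC1: 55/102 = 0.5392
  PC2: 38/102 = 0.3725
  PC3: 9/102 = 0.0882

Step 3 — cumulative fraction after k components = (λ_1 + ... + λ_k) / Σ λ:
  k = 1: 55/102 = 0.5392
  k = 2: (55 + 38)/102 = 93/102 = 0.9118
  k = 3: (55 + 38 + 9)/102 = 102/102 = 1

Summary (fraction, with percent):

explained: PC1 0.5392 (53.92%), PC2 0.3725 (37.25%), PC3 0.0882 (8.82%);  cumulative: 0.5392, 0.9118, 1


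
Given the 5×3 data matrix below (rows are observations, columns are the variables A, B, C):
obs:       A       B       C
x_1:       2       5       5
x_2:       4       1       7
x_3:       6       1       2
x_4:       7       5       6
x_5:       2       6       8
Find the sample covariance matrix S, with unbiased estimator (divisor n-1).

Step 1 — column means:
  mean(A) = (2 + 4 + 6 + 7 + 2) / 5 = 21/5 = 4.2
  mean(B) = (5 + 1 + 1 + 5 + 6) / 5 = 18/5 = 3.6
  mean(C) = (5 + 7 + 2 + 6 + 8) / 5 = 28/5 = 5.6

Step 2 — sample covariance S[i,j] = (1/(n-1)) · Σ_k (x_{k,i} - mean_i) · (x_{k,j} - mean_j), with n-1 = 4.
  S[A,A] = ((-2.2)·(-2.2) + (-0.2)·(-0.2) + (1.8)·(1.8) + (2.8)·(2.8) + (-2.2)·(-2.2)) / 4 = 20.8/4 = 5.2
  S[A,B] = ((-2.2)·(1.4) + (-0.2)·(-2.6) + (1.8)·(-2.6) + (2.8)·(1.4) + (-2.2)·(2.4)) / 4 = -8.6/4 = -2.15
  S[A,C] = ((-2.2)·(-0.6) + (-0.2)·(1.4) + (1.8)·(-3.6) + (2.8)·(0.4) + (-2.2)·(2.4)) / 4 = -9.6/4 = -2.4
  S[B,B] = ((1.4)·(1.4) + (-2.6)·(-2.6) + (-2.6)·(-2.6) + (1.4)·(1.4) + (2.4)·(2.4)) / 4 = 23.2/4 = 5.8
  S[B,C] = ((1.4)·(-0.6) + (-2.6)·(1.4) + (-2.6)·(-3.6) + (1.4)·(0.4) + (2.4)·(2.4)) / 4 = 11.2/4 = 2.8
  S[C,C] = ((-0.6)·(-0.6) + (1.4)·(1.4) + (-3.6)·(-3.6) + (0.4)·(0.4) + (2.4)·(2.4)) / 4 = 21.2/4 = 5.3

S is symmetric (S[j,i] = S[i,j]). Assembling:

S = [[5.2, -2.15, -2.4],
 [-2.15, 5.8, 2.8],
 [-2.4, 2.8, 5.3]]


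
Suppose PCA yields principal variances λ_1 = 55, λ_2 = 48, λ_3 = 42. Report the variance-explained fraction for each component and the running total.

Step 1 — total variance = trace(Sigma) = Σ λ_i = 55 + 48 + 42 = 145.

Step 2 — fraction explained by component i = λ_i / Σ λ:
  PC1: 55/145 = 0.3793
  PC2: 48/145 = 0.331
  PC3: 42/145 = 0.2897

Step 3 — cumulative fraction after k components = (λ_1 + ... + λ_k) / Σ λ:
  k = 1: 55/145 = 0.3793
  k = 2: (55 + 48)/145 = 103/145 = 0.7103
  k = 3: (55 + 48 + 42)/145 = 145/145 = 1

Summary (fraction, with percent):

explained: PC1 0.3793 (37.93%), PC2 0.331 (33.1%), PC3 0.2897 (28.97%);  cumulative: 0.3793, 0.7103, 1


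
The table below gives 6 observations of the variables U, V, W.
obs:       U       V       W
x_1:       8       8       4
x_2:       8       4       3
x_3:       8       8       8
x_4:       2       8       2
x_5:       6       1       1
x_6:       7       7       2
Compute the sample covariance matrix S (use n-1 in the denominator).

Step 1 — column means:
  mean(U) = (8 + 8 + 8 + 2 + 6 + 7) / 6 = 39/6 = 6.5
  mean(V) = (8 + 4 + 8 + 8 + 1 + 7) / 6 = 36/6 = 6
  mean(W) = (4 + 3 + 8 + 2 + 1 + 2) / 6 = 20/6 = 3.3333

Step 2 — sample covariance S[i,j] = (1/(n-1)) · Σ_k (x_{k,i} - mean_i) · (x_{k,j} - mean_j), with n-1 = 5.
  S[U,U] = ((1.5)·(1.5) + (1.5)·(1.5) + (1.5)·(1.5) + (-4.5)·(-4.5) + (-0.5)·(-0.5) + (0.5)·(0.5)) / 5 = 27.5/5 = 5.5
  S[U,V] = ((1.5)·(2) + (1.5)·(-2) + (1.5)·(2) + (-4.5)·(2) + (-0.5)·(-5) + (0.5)·(1)) / 5 = -3/5 = -0.6
  S[U,W] = ((1.5)·(0.6667) + (1.5)·(-0.3333) + (1.5)·(4.6667) + (-4.5)·(-1.3333) + (-0.5)·(-2.3333) + (0.5)·(-1.3333)) / 5 = 14/5 = 2.8
  S[V,V] = ((2)·(2) + (-2)·(-2) + (2)·(2) + (2)·(2) + (-5)·(-5) + (1)·(1)) / 5 = 42/5 = 8.4
  S[V,W] = ((2)·(0.6667) + (-2)·(-0.3333) + (2)·(4.6667) + (2)·(-1.3333) + (-5)·(-2.3333) + (1)·(-1.3333)) / 5 = 19/5 = 3.8
  S[W,W] = ((0.6667)·(0.6667) + (-0.3333)·(-0.3333) + (4.6667)·(4.6667) + (-1.3333)·(-1.3333) + (-2.3333)·(-2.3333) + (-1.3333)·(-1.3333)) / 5 = 31.3333/5 = 6.2667

S is symmetric (S[j,i] = S[i,j]). Assembling:

S = [[5.5, -0.6, 2.8],
 [-0.6, 8.4, 3.8],
 [2.8, 3.8, 6.2667]]


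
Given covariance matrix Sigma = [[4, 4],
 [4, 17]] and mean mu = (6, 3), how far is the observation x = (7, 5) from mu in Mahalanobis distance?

Step 1 — centre the observation: (x - mu) = (1, 2).

Step 2 — invert Sigma. det(Sigma) = 4·17 - (4)² = 52.
  Sigma^{-1} = (1/det) · [[d, -b], [-b, a]] = [[0.3269, -0.0769],
 [-0.0769, 0.0769]].

Step 3 — form the quadratic (x - mu)^T · Sigma^{-1} · (x - mu):
  Sigma^{-1} · (x - mu) = (0.1731, 0.0769).
  (x - mu)^T · [Sigma^{-1} · (x - mu)] = (1)·(0.1731) + (2)·(0.0769) = 0.3269.

Step 4 — take square root: d = √(0.3269) ≈ 0.5718.

d(x, mu) = √(0.3269) ≈ 0.5718


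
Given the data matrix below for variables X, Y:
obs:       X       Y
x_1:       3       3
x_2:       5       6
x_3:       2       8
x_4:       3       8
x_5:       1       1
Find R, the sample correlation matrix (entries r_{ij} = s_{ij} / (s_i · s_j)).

Step 1 — column means:
  mean(X) = (3 + 5 + 2 + 3 + 1) / 5 = 14/5 = 2.8
  mean(Y) = (3 + 6 + 8 + 8 + 1) / 5 = 26/5 = 5.2

Step 2 — sample variances and covariances s[i,j] = (1/(n-1)) · Σ_k (x_{k,i} - mean_i) · (x_{k,j} - mean_j), with n-1 = 4:
  s[X,X] = ((0.2)·(0.2) + (2.2)·(2.2) + (-0.8)·(-0.8) + (0.2)·(0.2) + (-1.8)·(-1.8)) / 4 = 8.8/4 = 2.2
  s[X,Y] = ((0.2)·(-2.2) + (2.2)·(0.8) + (-0.8)·(2.8) + (0.2)·(2.8) + (-1.8)·(-4.2)) / 4 = 7.2/4 = 1.8
  s[Y,Y] = ((-2.2)·(-2.2) + (0.8)·(0.8) + (2.8)·(2.8) + (2.8)·(2.8) + (-4.2)·(-4.2)) / 4 = 38.8/4 = 9.7
  Sample standard deviations s_i = √(s[i,i]):
  s(X) = √(2.2) = 1.4832
  s(Y) = √(9.7) = 3.1145

Step 3 — r_{ij} = s_{ij} / (s_i · s_j):
  r[X,X] = 1 (diagonal).
  r[X,Y] = 1.8 / (1.4832 · 3.1145) = 1.8 / 4.6195 = 0.3897
  r[Y,Y] = 1 (diagonal).

R is symmetric with unit diagonal. Assembling:

R = [[1, 0.3897],
 [0.3897, 1]]


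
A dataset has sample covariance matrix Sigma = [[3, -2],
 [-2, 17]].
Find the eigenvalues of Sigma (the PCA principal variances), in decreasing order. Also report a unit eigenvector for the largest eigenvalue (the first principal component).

Step 1 — characteristic polynomial of 2×2 Sigma:
  det(Sigma - λI) = λ² - trace · λ + det = 0.
  trace = 3 + 17 = 20, det = 3·17 - (-2)² = 47.
Step 2 — discriminant:
  Δ = trace² - 4·det = 400 - 188 = 212.
Step 3 — eigenvalues:
  λ = (trace ± √Δ)/2 = (20 ± 14.5602)/2,
  λ_1 = 17.2801,  λ_2 = 2.7199.

Step 4 — unit eigenvector for λ_1: solve (Sigma - λ_1 I)v = 0. First row:
  (3 - 17.2801)·v_x + (-2)·v_y = 0, i.e. (-14.2801)·v_x + (-2)·v_y = 0,
  so v ∝ (b, λ_1 - a) = (-2, 14.2801); multiply by -1 so the first entry is positive: u = (2, -14.2801).
  ||u|| = √((2)² + (-14.2801)²) = √(207.9215) ≈ 14.4195,
  v_1 = u/||u|| ≈ (0.1387, -0.9903) (||v_1|| = 1).

λ_1 = 17.2801,  λ_2 = 2.7199;  v_1 ≈ (0.1387, -0.9903)


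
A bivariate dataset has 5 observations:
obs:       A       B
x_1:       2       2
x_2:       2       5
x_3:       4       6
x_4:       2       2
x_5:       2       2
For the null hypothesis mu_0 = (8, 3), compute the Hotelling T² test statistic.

Step 1 — sample mean vector:
  mean(A) = (2 + 2 + 4 + 2 + 2) / 5 = 12/5 = 2.4
  mean(B) = (2 + 5 + 6 + 2 + 2) / 5 = 17/5 = 3.4
  x̄ = (2.4, 3.4),  deviation x̄ - mu_0 = (2.4, 3.4) - (8, 3) = (-5.6, 0.4).

Step 2 — sample covariance matrix, S[i,j] = (1/(n-1)) · Σ_k (x_{k,i} - mean_i) · (x_{k,j} - mean_j), divisor n-1 = 4:
  S[A,A] = ((-0.4)·(-0.4) + (-0.4)·(-0.4) + (1.6)·(1.6) + (-0.4)·(-0.4) + (-0.4)·(-0.4)) / 4 = 3.2/4 = 0.8
  S[A,B] = ((-0.4)·(-1.4) + (-0.4)·(1.6) + (1.6)·(2.6) + (-0.4)·(-1.4) + (-0.4)·(-1.4)) / 4 = 5.2/4 = 1.3
  S[B,B] = ((-1.4)·(-1.4) + (1.6)·(1.6) + (2.6)·(2.6) + (-1.4)·(-1.4) + (-1.4)·(-1.4)) / 4 = 15.2/4 = 3.8
  S = [[0.8, 1.3],
 [1.3, 3.8]].

Step 3 — invert S. det(S) = 0.8·3.8 - (1.3)² = 1.35.
  S^{-1} = (1/det) · [[d, -b], [-b, a]] = [[2.8148, -0.963],
 [-0.963, 0.5926]].

Step 4 — quadratic form (x̄ - mu_0)^T · S^{-1} · (x̄ - mu_0):
  S^{-1} · (x̄ - mu_0) = (-16.1481, 5.6296),
  (x̄ - mu_0)^T · [...] = (-5.6)·(-16.1481) + (0.4)·(5.6296) = 92.6815.

Step 5 — scale by n: T² = 5 · 92.6815 = 463.4074.

T² ≈ 463.4074


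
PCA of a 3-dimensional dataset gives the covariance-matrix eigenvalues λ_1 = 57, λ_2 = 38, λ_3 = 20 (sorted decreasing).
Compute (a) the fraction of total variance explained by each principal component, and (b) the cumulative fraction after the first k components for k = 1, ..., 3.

Step 1 — total variance = trace(Sigma) = Σ λ_i = 57 + 38 + 20 = 115.

Step 2 — fraction explained by component i = λ_i / Σ λ:
  PC1: 57/115 = 0.4957
  PC2: 38/115 = 0.3304
  PC3: 20/115 = 0.1739

Step 3 — cumulative fraction after k components = (λ_1 + ... + λ_k) / Σ λ:
  k = 1: 57/115 = 0.4957
  k = 2: (57 + 38)/115 = 95/115 = 0.8261
  k = 3: (57 + 38 + 20)/115 = 115/115 = 1

Summary (fraction, with percent):

explained: PC1 0.4957 (49.57%), PC2 0.3304 (33.04%), PC3 0.1739 (17.39%);  cumulative: 0.4957, 0.8261, 1


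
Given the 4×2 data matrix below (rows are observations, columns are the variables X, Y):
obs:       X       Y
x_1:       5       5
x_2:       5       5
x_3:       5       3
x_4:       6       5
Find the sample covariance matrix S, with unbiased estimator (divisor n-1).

Step 1 — column means:
  mean(X) = (5 + 5 + 5 + 6) / 4 = 21/4 = 5.25
  mean(Y) = (5 + 5 + 3 + 5) / 4 = 18/4 = 4.5

Step 2 — sample covariance S[i,j] = (1/(n-1)) · Σ_k (x_{k,i} - mean_i) · (x_{k,j} - mean_j), with n-1 = 3.
  S[X,X] = ((-0.25)·(-0.25) + (-0.25)·(-0.25) + (-0.25)·(-0.25) + (0.75)·(0.75)) / 3 = 0.75/3 = 0.25
  S[X,Y] = ((-0.25)·(0.5) + (-0.25)·(0.5) + (-0.25)·(-1.5) + (0.75)·(0.5)) / 3 = 0.5/3 = 0.1667
  S[Y,Y] = ((0.5)·(0.5) + (0.5)·(0.5) + (-1.5)·(-1.5) + (0.5)·(0.5)) / 3 = 3/3 = 1

S is symmetric (S[j,i] = S[i,j]). Assembling:

S = [[0.25, 0.1667],
 [0.1667, 1]]


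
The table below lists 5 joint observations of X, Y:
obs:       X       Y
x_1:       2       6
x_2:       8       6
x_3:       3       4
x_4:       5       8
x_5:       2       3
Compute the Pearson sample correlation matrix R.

Step 1 — column means:
  mean(X) = (2 + 8 + 3 + 5 + 2) / 5 = 20/5 = 4
  mean(Y) = (6 + 6 + 4 + 8 + 3) / 5 = 27/5 = 5.4

Step 2 — sample variances and covariances s[i,j] = (1/(n-1)) · Σ_k (x_{k,i} - mean_i) · (x_{k,j} - mean_j), with n-1 = 4:
  s[X,X] = ((-2)·(-2) + (4)·(4) + (-1)·(-1) + (1)·(1) + (-2)·(-2)) / 4 = 26/4 = 6.5
  s[X,Y] = ((-2)·(0.6) + (4)·(0.6) + (-1)·(-1.4) + (1)·(2.6) + (-2)·(-2.4)) / 4 = 10/4 = 2.5
  s[Y,Y] = ((0.6)·(0.6) + (0.6)·(0.6) + (-1.4)·(-1.4) + (2.6)·(2.6) + (-2.4)·(-2.4)) / 4 = 15.2/4 = 3.8
  Sample standard deviations s_i = √(s[i,i]):
  s(X) = √(6.5) = 2.5495
  s(Y) = √(3.8) = 1.9494

Step 3 — r_{ij} = s_{ij} / (s_i · s_j):
  r[X,X] = 1 (diagonal).
  r[X,Y] = 2.5 / (2.5495 · 1.9494) = 2.5 / 4.9699 = 0.503
  r[Y,Y] = 1 (diagonal).

R is symmetric with unit diagonal. Assembling:

R = [[1, 0.503],
 [0.503, 1]]


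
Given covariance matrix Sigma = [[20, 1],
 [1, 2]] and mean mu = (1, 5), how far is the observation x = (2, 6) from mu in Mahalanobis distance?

Step 1 — centre the observation: (x - mu) = (1, 1).

Step 2 — invert Sigma. det(Sigma) = 20·2 - (1)² = 39.
  Sigma^{-1} = (1/det) · [[d, -b], [-b, a]] = [[0.0513, -0.0256],
 [-0.0256, 0.5128]].

Step 3 — form the quadratic (x - mu)^T · Sigma^{-1} · (x - mu):
  Sigma^{-1} · (x - mu) = (0.0256, 0.4872).
  (x - mu)^T · [Sigma^{-1} · (x - mu)] = (1)·(0.0256) + (1)·(0.4872) = 0.5128.

Step 4 — take square root: d = √(0.5128) ≈ 0.7161.

d(x, mu) = √(0.5128) ≈ 0.7161


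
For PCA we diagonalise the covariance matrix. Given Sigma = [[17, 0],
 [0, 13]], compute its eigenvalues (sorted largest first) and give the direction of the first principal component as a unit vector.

Step 1 — characteristic polynomial of 2×2 Sigma:
  det(Sigma - λI) = λ² - trace · λ + det = 0.
  trace = 17 + 13 = 30, det = 17·13 - (0)² = 221.
Step 2 — discriminant:
  Δ = trace² - 4·det = 900 - 884 = 16.
Step 3 — eigenvalues:
  λ = (trace ± √Δ)/2 = (30 ± 4)/2,
  λ_1 = 17,  λ_2 = 13.

Step 4 — unit eigenvector for λ_1: Sigma is diagonal, so its eigenvectors are the coordinate axes. λ_1 = 17 is the diagonal entry on the first coordinate axis, hence
  v_1 = (1, 0) (||v_1|| = 1).

λ_1 = 17,  λ_2 = 13;  v_1 ≈ (1, 0)


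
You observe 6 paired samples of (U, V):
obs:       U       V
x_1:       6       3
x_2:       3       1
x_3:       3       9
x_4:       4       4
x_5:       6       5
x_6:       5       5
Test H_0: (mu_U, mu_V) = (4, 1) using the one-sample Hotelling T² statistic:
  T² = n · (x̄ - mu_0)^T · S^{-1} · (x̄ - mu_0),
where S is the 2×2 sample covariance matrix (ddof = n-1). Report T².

Step 1 — sample mean vector:
  mean(U) = (6 + 3 + 3 + 4 + 6 + 5) / 6 = 27/6 = 4.5
  mean(V) = (3 + 1 + 9 + 4 + 5 + 5) / 6 = 27/6 = 4.5
  x̄ = (4.5, 4.5),  deviation x̄ - mu_0 = (4.5, 4.5) - (4, 1) = (0.5, 3.5).

Step 2 — sample covariance matrix, S[i,j] = (1/(n-1)) · Σ_k (x_{k,i} - mean_i) · (x_{k,j} - mean_j), divisor n-1 = 5:
  S[U,U] = ((1.5)·(1.5) + (-1.5)·(-1.5) + (-1.5)·(-1.5) + (-0.5)·(-0.5) + (1.5)·(1.5) + (0.5)·(0.5)) / 5 = 9.5/5 = 1.9
  S[U,V] = ((1.5)·(-1.5) + (-1.5)·(-3.5) + (-1.5)·(4.5) + (-0.5)·(-0.5) + (1.5)·(0.5) + (0.5)·(0.5)) / 5 = -2.5/5 = -0.5
  S[V,V] = ((-1.5)·(-1.5) + (-3.5)·(-3.5) + (4.5)·(4.5) + (-0.5)·(-0.5) + (0.5)·(0.5) + (0.5)·(0.5)) / 5 = 35.5/5 = 7.1
  S = [[1.9, -0.5],
 [-0.5, 7.1]].

Step 3 — invert S. det(S) = 1.9·7.1 - (-0.5)² = 13.24.
  S^{-1} = (1/det) · [[d, -b], [-b, a]] = [[0.5363, 0.0378],
 [0.0378, 0.1435]].

Step 4 — quadratic form (x̄ - mu_0)^T · S^{-1} · (x̄ - mu_0):
  S^{-1} · (x̄ - mu_0) = (0.4003, 0.5211),
  (x̄ - mu_0)^T · [...] = (0.5)·(0.4003) + (3.5)·(0.5211) = 2.0242.

Step 5 — scale by n: T² = 6 · 2.0242 = 12.145.

T² ≈ 12.145


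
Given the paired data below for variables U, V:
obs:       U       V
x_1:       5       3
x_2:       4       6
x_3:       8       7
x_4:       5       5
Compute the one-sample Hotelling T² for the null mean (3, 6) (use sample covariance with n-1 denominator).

Step 1 — sample mean vector:
  mean(U) = (5 + 4 + 8 + 5) / 4 = 22/4 = 5.5
  mean(V) = (3 + 6 + 7 + 5) / 4 = 21/4 = 5.25
  x̄ = (5.5, 5.25),  deviation x̄ - mu_0 = (5.5, 5.25) - (3, 6) = (2.5, -0.75).

Step 2 — sample covariance matrix, S[i,j] = (1/(n-1)) · Σ_k (x_{k,i} - mean_i) · (x_{k,j} - mean_j), divisor n-1 = 3:
  S[U,U] = ((-0.5)·(-0.5) + (-1.5)·(-1.5) + (2.5)·(2.5) + (-0.5)·(-0.5)) / 3 = 9/3 = 3
  S[U,V] = ((-0.5)·(-2.25) + (-1.5)·(0.75) + (2.5)·(1.75) + (-0.5)·(-0.25)) / 3 = 4.5/3 = 1.5
  S[V,V] = ((-2.25)·(-2.25) + (0.75)·(0.75) + (1.75)·(1.75) + (-0.25)·(-0.25)) / 3 = 8.75/3 = 2.9167
  S = [[3, 1.5],
 [1.5, 2.9167]].

Step 3 — invert S. det(S) = 3·2.9167 - (1.5)² = 6.5.
  S^{-1} = (1/det) · [[d, -b], [-b, a]] = [[0.4487, -0.2308],
 [-0.2308, 0.4615]].

Step 4 — quadratic form (x̄ - mu_0)^T · S^{-1} · (x̄ - mu_0):
  S^{-1} · (x̄ - mu_0) = (1.2949, -0.9231),
  (x̄ - mu_0)^T · [...] = (2.5)·(1.2949) + (-0.75)·(-0.9231) = 3.9295.

Step 5 — scale by n: T² = 4 · 3.9295 = 15.7179.

T² ≈ 15.7179


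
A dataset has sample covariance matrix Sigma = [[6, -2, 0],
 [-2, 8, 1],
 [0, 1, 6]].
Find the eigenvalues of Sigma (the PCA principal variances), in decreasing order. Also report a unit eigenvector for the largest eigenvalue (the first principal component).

Step 1 — characteristic polynomial p(λ) = det(λI - Sigma) = λ³ - tr·λ² + c_1·λ - det, where tr = trace, c_1 = sum of the principal 2×2 minors, det = det(Sigma):
  tr = 6 + 8 + 6 = 20,
  c_1 = (6·8 - (-2)²) + (6·6 - (0)²) + (8·6 - (1)²) = 44 + 36 + 47 = 127,
  det = 6·(8·6 - (1)²) - (-2)·((-2)·6 - (1)·(0)) + (0)·((-2)·(1) - 8·(0)) = 6·(47) - (-2)·(-12) + (0)·(-2) = 258.
  So p(λ) = λ³ - 20λ² + 127λ - 258.
Step 2 — look for an integer root (rational root theorem: any rational root is an integer divisor of 258). Testing λ = 6:
  p(6) = 216 - 720 + 762 - 258 = 0  ✓
  Dividing out (λ - 6): p(λ) = (λ - 6)(λ² - 14λ + 43).
Step 3 — remaining eigenvalues from the quadratic λ² - 14λ + 43 = 0:
  Δ = 14² - 4·43 = 196 - 172 = 24,  λ = (14 ± √24)/2 = (14 ± 4.899)/2 ≈ 9.4495 or 4.5505.
  Sorted: λ_1 = 9.4495,  λ_2 = 6,  λ_3 = 4.5505  (check: sum = 20 = tr ✓).

Step 4 — unit eigenvector for λ_1 ≈ 9.4495: v spans the null space of (Sigma - λ_1 I), whose rows are
  r_1 = (-3.4495, -2, 0),  r_2 = (-2, -1.4495, 1),  r_3 = (0, 1, -3.4495).
  v is orthogonal to every row, so take v ∝ r_1 × r_2 = ((-2)·(1) - (0)·(-1.4495), (0)·(-2) - (-3.4495)·(1), (-3.4495)·(-1.4495) - (-2)·(-2)) ≈ (-2, 3.4495, 1).
  Rescale (multiply by -1 so the first nonzero entry is positive): u = (2, -3.4495, -1).
  ||u|| = √((2)² + (-3.4495)² + (-1)²) = √(16.899) ≈ 4.1108,  v_1 = u/||u|| ≈ (0.4865, -0.8391, -0.2433) (||v_1|| = 1).

λ_1 = 9.4495,  λ_2 = 6,  λ_3 = 4.5505;  v_1 ≈ (0.4865, -0.8391, -0.2433)


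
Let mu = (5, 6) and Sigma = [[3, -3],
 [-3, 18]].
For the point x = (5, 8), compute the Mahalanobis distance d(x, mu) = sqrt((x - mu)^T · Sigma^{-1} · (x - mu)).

Step 1 — centre the observation: (x - mu) = (0, 2).

Step 2 — invert Sigma. det(Sigma) = 3·18 - (-3)² = 45.
  Sigma^{-1} = (1/det) · [[d, -b], [-b, a]] = [[0.4, 0.0667],
 [0.0667, 0.0667]].

Step 3 — form the quadratic (x - mu)^T · Sigma^{-1} · (x - mu):
  Sigma^{-1} · (x - mu) = (0.1333, 0.1333).
  (x - mu)^T · [Sigma^{-1} · (x - mu)] = (0)·(0.1333) + (2)·(0.1333) = 0.2667.

Step 4 — take square root: d = √(0.2667) ≈ 0.5164.

d(x, mu) = √(0.2667) ≈ 0.5164


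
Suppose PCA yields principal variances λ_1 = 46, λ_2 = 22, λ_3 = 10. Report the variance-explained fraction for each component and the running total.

Step 1 — total variance = trace(Sigma) = Σ λ_i = 46 + 22 + 10 = 78.

Step 2 — fraction explained by component i = λ_i / Σ λ:
  PC1: 46/78 = 0.5897
  PC2: 22/78 = 0.2821
  PC3: 10/78 = 0.1282

Step 3 — cumulative fraction after k components = (λ_1 + ... + λ_k) / Σ λ:
  k = 1: 46/78 = 0.5897
  k = 2: (46 + 22)/78 = 68/78 = 0.8718
  k = 3: (46 + 22 + 10)/78 = 78/78 = 1

Summary (fraction, with percent):

explained: PC1 0.5897 (58.97%), PC2 0.2821 (28.21%), PC3 0.1282 (12.82%);  cumulative: 0.5897, 0.8718, 1


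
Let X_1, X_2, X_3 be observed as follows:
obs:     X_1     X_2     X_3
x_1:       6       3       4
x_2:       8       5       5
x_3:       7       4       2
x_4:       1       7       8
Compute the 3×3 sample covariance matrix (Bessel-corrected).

Step 1 — column means:
  mean(X_1) = (6 + 8 + 7 + 1) / 4 = 22/4 = 5.5
  mean(X_2) = (3 + 5 + 4 + 7) / 4 = 19/4 = 4.75
  mean(X_3) = (4 + 5 + 2 + 8) / 4 = 19/4 = 4.75

Step 2 — sample covariance S[i,j] = (1/(n-1)) · Σ_k (x_{k,i} - mean_i) · (x_{k,j} - mean_j), with n-1 = 3.
  S[X_1,X_1] = ((0.5)·(0.5) + (2.5)·(2.5) + (1.5)·(1.5) + (-4.5)·(-4.5)) / 3 = 29/3 = 9.6667
  S[X_1,X_2] = ((0.5)·(-1.75) + (2.5)·(0.25) + (1.5)·(-0.75) + (-4.5)·(2.25)) / 3 = -11.5/3 = -3.8333
  S[X_1,X_3] = ((0.5)·(-0.75) + (2.5)·(0.25) + (1.5)·(-2.75) + (-4.5)·(3.25)) / 3 = -18.5/3 = -6.1667
  S[X_2,X_2] = ((-1.75)·(-1.75) + (0.25)·(0.25) + (-0.75)·(-0.75) + (2.25)·(2.25)) / 3 = 8.75/3 = 2.9167
  S[X_2,X_3] = ((-1.75)·(-0.75) + (0.25)·(0.25) + (-0.75)·(-2.75) + (2.25)·(3.25)) / 3 = 10.75/3 = 3.5833
  S[X_3,X_3] = ((-0.75)·(-0.75) + (0.25)·(0.25) + (-2.75)·(-2.75) + (3.25)·(3.25)) / 3 = 18.75/3 = 6.25

S is symmetric (S[j,i] = S[i,j]). Assembling:

S = [[9.6667, -3.8333, -6.1667],
 [-3.8333, 2.9167, 3.5833],
 [-6.1667, 3.5833, 6.25]]


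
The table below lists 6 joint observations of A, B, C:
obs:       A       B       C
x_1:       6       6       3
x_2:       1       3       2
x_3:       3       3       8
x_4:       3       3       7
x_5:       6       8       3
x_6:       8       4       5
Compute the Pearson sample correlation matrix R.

Step 1 — column means:
  mean(A) = (6 + 1 + 3 + 3 + 6 + 8) / 6 = 27/6 = 4.5
  mean(B) = (6 + 3 + 3 + 3 + 8 + 4) / 6 = 27/6 = 4.5
  mean(C) = (3 + 2 + 8 + 7 + 3 + 5) / 6 = 28/6 = 4.6667

Step 2 — sample variances and covariances s[i,j] = (1/(n-1)) · Σ_k (x_{k,i} - mean_i) · (x_{k,j} - mean_j), with n-1 = 5:
  s[A,A] = ((1.5)·(1.5) + (-3.5)·(-3.5) + (-1.5)·(-1.5) + (-1.5)·(-1.5) + (1.5)·(1.5) + (3.5)·(3.5)) / 5 = 33.5/5 = 6.7
  s[A,B] = ((1.5)·(1.5) + (-3.5)·(-1.5) + (-1.5)·(-1.5) + (-1.5)·(-1.5) + (1.5)·(3.5) + (3.5)·(-0.5)) / 5 = 15.5/5 = 3.1
  s[A,C] = ((1.5)·(-1.6667) + (-3.5)·(-2.6667) + (-1.5)·(3.3333) + (-1.5)·(2.3333) + (1.5)·(-1.6667) + (3.5)·(0.3333)) / 5 = -3/5 = -0.6
  s[B,B] = ((1.5)·(1.5) + (-1.5)·(-1.5) + (-1.5)·(-1.5) + (-1.5)·(-1.5) + (3.5)·(3.5) + (-0.5)·(-0.5)) / 5 = 21.5/5 = 4.3
  s[B,C] = ((1.5)·(-1.6667) + (-1.5)·(-2.6667) + (-1.5)·(3.3333) + (-1.5)·(2.3333) + (3.5)·(-1.6667) + (-0.5)·(0.3333)) / 5 = -13/5 = -2.6
  s[C,C] = ((-1.6667)·(-1.6667) + (-2.6667)·(-2.6667) + (3.3333)·(3.3333) + (2.3333)·(2.3333) + (-1.6667)·(-1.6667) + (0.3333)·(0.3333)) / 5 = 29.3333/5 = 5.8667
  Sample standard deviations s_i = √(s[i,i]):
  s(A) = √(6.7) = 2.5884
  s(B) = √(4.3) = 2.0736
  s(C) = √(5.8667) = 2.4221

Step 3 — r_{ij} = s_{ij} / (s_i · s_j):
  r[A,A] = 1 (diagonal).
  r[A,B] = 3.1 / (2.5884 · 2.0736) = 3.1 / 5.3675 = 0.5776
  r[A,C] = -0.6 / (2.5884 · 2.4221) = -0.6 / 6.2695 = -0.0957
  r[B,B] = 1 (diagonal).
  r[B,C] = -2.6 / (2.0736 · 2.4221) = -2.6 / 5.0226 = -0.5177
  r[C,C] = 1 (diagonal).

R is symmetric with unit diagonal. Assembling:

R = [[1, 0.5776, -0.0957],
 [0.5776, 1, -0.5177],
 [-0.0957, -0.5177, 1]]


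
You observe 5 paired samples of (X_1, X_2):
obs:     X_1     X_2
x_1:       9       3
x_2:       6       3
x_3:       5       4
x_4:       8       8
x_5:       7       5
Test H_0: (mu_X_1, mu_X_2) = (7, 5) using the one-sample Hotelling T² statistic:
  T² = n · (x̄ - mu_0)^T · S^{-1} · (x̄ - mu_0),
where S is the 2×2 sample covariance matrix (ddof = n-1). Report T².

Step 1 — sample mean vector:
  mean(X_1) = (9 + 6 + 5 + 8 + 7) / 5 = 35/5 = 7
  mean(X_2) = (3 + 3 + 4 + 8 + 5) / 5 = 23/5 = 4.6
  x̄ = (7, 4.6),  deviation x̄ - mu_0 = (7, 4.6) - (7, 5) = (0, -0.4).

Step 2 — sample covariance matrix, S[i,j] = (1/(n-1)) · Σ_k (x_{k,i} - mean_i) · (x_{k,j} - mean_j), divisor n-1 = 4:
  S[X_1,X_1] = ((2)·(2) + (-1)·(-1) + (-2)·(-2) + (1)·(1) + (0)·(0)) / 4 = 10/4 = 2.5
  S[X_1,X_2] = ((2)·(-1.6) + (-1)·(-1.6) + (-2)·(-0.6) + (1)·(3.4) + (0)·(0.4)) / 4 = 3/4 = 0.75
  S[X_2,X_2] = ((-1.6)·(-1.6) + (-1.6)·(-1.6) + (-0.6)·(-0.6) + (3.4)·(3.4) + (0.4)·(0.4)) / 4 = 17.2/4 = 4.3
  S = [[2.5, 0.75],
 [0.75, 4.3]].

Step 3 — invert S. det(S) = 2.5·4.3 - (0.75)² = 10.1875.
  S^{-1} = (1/det) · [[d, -b], [-b, a]] = [[0.4221, -0.0736],
 [-0.0736, 0.2454]].

Step 4 — quadratic form (x̄ - mu_0)^T · S^{-1} · (x̄ - mu_0):
  S^{-1} · (x̄ - mu_0) = (0.0294, -0.0982),
  (x̄ - mu_0)^T · [...] = (0)·(0.0294) + (-0.4)·(-0.0982) = 0.0393.

Step 5 — scale by n: T² = 5 · 0.0393 = 0.1963.

T² ≈ 0.1963


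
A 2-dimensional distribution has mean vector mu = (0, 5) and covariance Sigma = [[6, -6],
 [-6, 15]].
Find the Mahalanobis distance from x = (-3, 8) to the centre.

Step 1 — centre the observation: (x - mu) = (-3, 3).

Step 2 — invert Sigma. det(Sigma) = 6·15 - (-6)² = 54.
  Sigma^{-1} = (1/det) · [[d, -b], [-b, a]] = [[0.2778, 0.1111],
 [0.1111, 0.1111]].

Step 3 — form the quadratic (x - mu)^T · Sigma^{-1} · (x - mu):
  Sigma^{-1} · (x - mu) = (-0.5, 0).
  (x - mu)^T · [Sigma^{-1} · (x - mu)] = (-3)·(-0.5) + (3)·(0) = 1.5.

Step 4 — take square root: d = √(1.5) ≈ 1.2247.

d(x, mu) = √(1.5) ≈ 1.2247


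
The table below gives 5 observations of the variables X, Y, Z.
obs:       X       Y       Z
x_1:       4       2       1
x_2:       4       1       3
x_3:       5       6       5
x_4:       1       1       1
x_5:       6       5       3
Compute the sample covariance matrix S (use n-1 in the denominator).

Step 1 — column means:
  mean(X) = (4 + 4 + 5 + 1 + 6) / 5 = 20/5 = 4
  mean(Y) = (2 + 1 + 6 + 1 + 5) / 5 = 15/5 = 3
  mean(Z) = (1 + 3 + 5 + 1 + 3) / 5 = 13/5 = 2.6

Step 2 — sample covariance S[i,j] = (1/(n-1)) · Σ_k (x_{k,i} - mean_i) · (x_{k,j} - mean_j), with n-1 = 4.
  S[X,X] = ((0)·(0) + (0)·(0) + (1)·(1) + (-3)·(-3) + (2)·(2)) / 4 = 14/4 = 3.5
  S[X,Y] = ((0)·(-1) + (0)·(-2) + (1)·(3) + (-3)·(-2) + (2)·(2)) / 4 = 13/4 = 3.25
  S[X,Z] = ((0)·(-1.6) + (0)·(0.4) + (1)·(2.4) + (-3)·(-1.6) + (2)·(0.4)) / 4 = 8/4 = 2
  S[Y,Y] = ((-1)·(-1) + (-2)·(-2) + (3)·(3) + (-2)·(-2) + (2)·(2)) / 4 = 22/4 = 5.5
  S[Y,Z] = ((-1)·(-1.6) + (-2)·(0.4) + (3)·(2.4) + (-2)·(-1.6) + (2)·(0.4)) / 4 = 12/4 = 3
  S[Z,Z] = ((-1.6)·(-1.6) + (0.4)·(0.4) + (2.4)·(2.4) + (-1.6)·(-1.6) + (0.4)·(0.4)) / 4 = 11.2/4 = 2.8

S is symmetric (S[j,i] = S[i,j]). Assembling:

S = [[3.5, 3.25, 2],
 [3.25, 5.5, 3],
 [2, 3, 2.8]]


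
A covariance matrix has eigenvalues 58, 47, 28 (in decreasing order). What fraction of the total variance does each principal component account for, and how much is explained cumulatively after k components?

Step 1 — total variance = trace(Sigma) = Σ λ_i = 58 + 47 + 28 = 133.

Step 2 — fraction explained by component i = λ_i / Σ λ:
  PC1: 58/133 = 0.4361
  PC2: 47/133 = 0.3534
  PC3: 28/133 = 0.2105

Step 3 — cumulative fraction after k components = (λ_1 + ... + λ_k) / Σ λ:
  k = 1: 58/133 = 0.4361
  k = 2: (58 + 47)/133 = 105/133 = 0.7895
  k = 3: (58 + 47 + 28)/133 = 133/133 = 1

Summary (fraction, with percent):

explained: PC1 0.4361 (43.61%), PC2 0.3534 (35.34%), PC3 0.2105 (21.05%);  cumulative: 0.4361, 0.7895, 1


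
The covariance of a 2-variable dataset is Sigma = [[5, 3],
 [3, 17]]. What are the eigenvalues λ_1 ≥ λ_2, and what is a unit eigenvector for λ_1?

Step 1 — characteristic polynomial of 2×2 Sigma:
  det(Sigma - λI) = λ² - trace · λ + det = 0.
  trace = 5 + 17 = 22, det = 5·17 - (3)² = 76.
Step 2 — discriminant:
  Δ = trace² - 4·det = 484 - 304 = 180.
Step 3 — eigenvalues:
  λ = (trace ± √Δ)/2 = (22 ± 13.4164)/2,
  λ_1 = 17.7082,  λ_2 = 4.2918.

Step 4 — unit eigenvector for λ_1: solve (Sigma - λ_1 I)v = 0. First row:
  (5 - 17.7082)·v_x + (3)·v_y = 0, i.e. (-12.7082)·v_x + (3)·v_y = 0,
  so v ∝ (b, λ_1 - a) = (3, 12.7082) = u.
  ||u|| = √((3)² + (12.7082)²) = √(170.4984) ≈ 13.0575,
  v_1 = u/||u|| ≈ (0.2298, 0.9732) (||v_1|| = 1).

λ_1 = 17.7082,  λ_2 = 4.2918;  v_1 ≈ (0.2298, 0.9732)


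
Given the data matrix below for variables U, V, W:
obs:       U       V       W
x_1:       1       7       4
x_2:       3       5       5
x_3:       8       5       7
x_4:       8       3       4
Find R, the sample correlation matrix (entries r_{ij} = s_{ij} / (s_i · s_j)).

Step 1 — column means:
  mean(U) = (1 + 3 + 8 + 8) / 4 = 20/4 = 5
  mean(V) = (7 + 5 + 5 + 3) / 4 = 20/4 = 5
  mean(W) = (4 + 5 + 7 + 4) / 4 = 20/4 = 5

Step 2 — sample variances and covariances s[i,j] = (1/(n-1)) · Σ_k (x_{k,i} - mean_i) · (x_{k,j} - mean_j), with n-1 = 3:
  s[U,U] = ((-4)·(-4) + (-2)·(-2) + (3)·(3) + (3)·(3)) / 3 = 38/3 = 12.6667
  s[U,V] = ((-4)·(2) + (-2)·(0) + (3)·(0) + (3)·(-2)) / 3 = -14/3 = -4.6667
  s[U,W] = ((-4)·(-1) + (-2)·(0) + (3)·(2) + (3)·(-1)) / 3 = 7/3 = 2.3333
  s[V,V] = ((2)·(2) + (0)·(0) + (0)·(0) + (-2)·(-2)) / 3 = 8/3 = 2.6667
  s[V,W] = ((2)·(-1) + (0)·(0) + (0)·(2) + (-2)·(-1)) / 3 = 0/3 = 0
  s[W,W] = ((-1)·(-1) + (0)·(0) + (2)·(2) + (-1)·(-1)) / 3 = 6/3 = 2
  Sample standard deviations s_i = √(s[i,i]):
  s(U) = √(12.6667) = 3.559
  s(V) = √(2.6667) = 1.633
  s(W) = √(2) = 1.4142

Step 3 — r_{ij} = s_{ij} / (s_i · s_j):
  r[U,U] = 1 (diagonal).
  r[U,V] = -4.6667 / (3.559 · 1.633) = -4.6667 / 5.8119 = -0.803
  r[U,W] = 2.3333 / (3.559 · 1.4142) = 2.3333 / 5.0332 = 0.4636
  r[V,V] = 1 (diagonal).
  r[V,W] = 0 / (1.633 · 1.4142) = 0 / 2.3094 = 0
  r[W,W] = 1 (diagonal).

R is symmetric with unit diagonal. Assembling:

R = [[1, -0.803, 0.4636],
 [-0.803, 1, 0],
 [0.4636, 0, 1]]


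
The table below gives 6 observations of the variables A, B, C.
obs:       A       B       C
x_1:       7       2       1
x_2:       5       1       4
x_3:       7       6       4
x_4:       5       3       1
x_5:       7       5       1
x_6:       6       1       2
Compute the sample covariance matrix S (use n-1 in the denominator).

Step 1 — column means:
  mean(A) = (7 + 5 + 7 + 5 + 7 + 6) / 6 = 37/6 = 6.1667
  mean(B) = (2 + 1 + 6 + 3 + 5 + 1) / 6 = 18/6 = 3
  mean(C) = (1 + 4 + 4 + 1 + 1 + 2) / 6 = 13/6 = 2.1667

Step 2 — sample covariance S[i,j] = (1/(n-1)) · Σ_k (x_{k,i} - mean_i) · (x_{k,j} - mean_j), with n-1 = 5.
  S[A,A] = ((0.8333)·(0.8333) + (-1.1667)·(-1.1667) + (0.8333)·(0.8333) + (-1.1667)·(-1.1667) + (0.8333)·(0.8333) + (-0.1667)·(-0.1667)) / 5 = 4.8333/5 = 0.9667
  S[A,B] = ((0.8333)·(-1) + (-1.1667)·(-2) + (0.8333)·(3) + (-1.1667)·(0) + (0.8333)·(2) + (-0.1667)·(-2)) / 5 = 6/5 = 1.2
  S[A,C] = ((0.8333)·(-1.1667) + (-1.1667)·(1.8333) + (0.8333)·(1.8333) + (-1.1667)·(-1.1667) + (0.8333)·(-1.1667) + (-0.1667)·(-0.1667)) / 5 = -1.1667/5 = -0.2333
  S[B,B] = ((-1)·(-1) + (-2)·(-2) + (3)·(3) + (0)·(0) + (2)·(2) + (-2)·(-2)) / 5 = 22/5 = 4.4
  S[B,C] = ((-1)·(-1.1667) + (-2)·(1.8333) + (3)·(1.8333) + (0)·(-1.1667) + (2)·(-1.1667) + (-2)·(-0.1667)) / 5 = 1/5 = 0.2
  S[C,C] = ((-1.1667)·(-1.1667) + (1.8333)·(1.8333) + (1.8333)·(1.8333) + (-1.1667)·(-1.1667) + (-1.1667)·(-1.1667) + (-0.1667)·(-0.1667)) / 5 = 10.8333/5 = 2.1667

S is symmetric (S[j,i] = S[i,j]). Assembling:

S = [[0.9667, 1.2, -0.2333],
 [1.2, 4.4, 0.2],
 [-0.2333, 0.2, 2.1667]]


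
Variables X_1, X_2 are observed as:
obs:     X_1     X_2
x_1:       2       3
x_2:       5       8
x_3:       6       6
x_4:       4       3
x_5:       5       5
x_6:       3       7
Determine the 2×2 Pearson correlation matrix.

Step 1 — column means:
  mean(X_1) = (2 + 5 + 6 + 4 + 5 + 3) / 6 = 25/6 = 4.1667
  mean(X_2) = (3 + 8 + 6 + 3 + 5 + 7) / 6 = 32/6 = 5.3333

Step 2 — sample variances and covariances s[i,j] = (1/(n-1)) · Σ_k (x_{k,i} - mean_i) · (x_{k,j} - mean_j), with n-1 = 5:
  s[X_1,X_1] = ((-2.1667)·(-2.1667) + (0.8333)·(0.8333) + (1.8333)·(1.8333) + (-0.1667)·(-0.1667) + (0.8333)·(0.8333) + (-1.1667)·(-1.1667)) / 5 = 10.8333/5 = 2.1667
  s[X_1,X_2] = ((-2.1667)·(-2.3333) + (0.8333)·(2.6667) + (1.8333)·(0.6667) + (-0.1667)·(-2.3333) + (0.8333)·(-0.3333) + (-1.1667)·(1.6667)) / 5 = 6.6667/5 = 1.3333
  s[X_2,X_2] = ((-2.3333)·(-2.3333) + (2.6667)·(2.6667) + (0.6667)·(0.6667) + (-2.3333)·(-2.3333) + (-0.3333)·(-0.3333) + (1.6667)·(1.6667)) / 5 = 21.3333/5 = 4.2667
  Sample standard deviations s_i = √(s[i,i]):
  s(X_1) = √(2.1667) = 1.472
  s(X_2) = √(4.2667) = 2.0656

Step 3 — r_{ij} = s_{ij} / (s_i · s_j):
  r[X_1,X_1] = 1 (diagonal).
  r[X_1,X_2] = 1.3333 / (1.472 · 2.0656) = 1.3333 / 3.0405 = 0.4385
  r[X_2,X_2] = 1 (diagonal).

R is symmetric with unit diagonal. Assembling:

R = [[1, 0.4385],
 [0.4385, 1]]


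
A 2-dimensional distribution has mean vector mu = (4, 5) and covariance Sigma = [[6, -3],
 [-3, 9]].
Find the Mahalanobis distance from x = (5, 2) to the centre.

Step 1 — centre the observation: (x - mu) = (1, -3).

Step 2 — invert Sigma. det(Sigma) = 6·9 - (-3)² = 45.
  Sigma^{-1} = (1/det) · [[d, -b], [-b, a]] = [[0.2, 0.0667],
 [0.0667, 0.1333]].

Step 3 — form the quadratic (x - mu)^T · Sigma^{-1} · (x - mu):
  Sigma^{-1} · (x - mu) = (0, -0.3333).
  (x - mu)^T · [Sigma^{-1} · (x - mu)] = (1)·(0) + (-3)·(-0.3333) = 1.

Step 4 — take square root: d = √(1) ≈ 1.

d(x, mu) = √(1) ≈ 1


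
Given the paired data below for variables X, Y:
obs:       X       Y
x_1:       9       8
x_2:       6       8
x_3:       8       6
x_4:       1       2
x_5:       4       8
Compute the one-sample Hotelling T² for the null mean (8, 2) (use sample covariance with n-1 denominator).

Step 1 — sample mean vector:
  mean(X) = (9 + 6 + 8 + 1 + 4) / 5 = 28/5 = 5.6
  mean(Y) = (8 + 8 + 6 + 2 + 8) / 5 = 32/5 = 6.4
  x̄ = (5.6, 6.4),  deviation x̄ - mu_0 = (5.6, 6.4) - (8, 2) = (-2.4, 4.4).

Step 2 — sample covariance matrix, S[i,j] = (1/(n-1)) · Σ_k (x_{k,i} - mean_i) · (x_{k,j} - mean_j), divisor n-1 = 4:
  S[X,X] = ((3.4)·(3.4) + (0.4)·(0.4) + (2.4)·(2.4) + (-4.6)·(-4.6) + (-1.6)·(-1.6)) / 4 = 41.2/4 = 10.3
  S[X,Y] = ((3.4)·(1.6) + (0.4)·(1.6) + (2.4)·(-0.4) + (-4.6)·(-4.4) + (-1.6)·(1.6)) / 4 = 22.8/4 = 5.7
  S[Y,Y] = ((1.6)·(1.6) + (1.6)·(1.6) + (-0.4)·(-0.4) + (-4.4)·(-4.4) + (1.6)·(1.6)) / 4 = 27.2/4 = 6.8
  S = [[10.3, 5.7],
 [5.7, 6.8]].

Step 3 — invert S. det(S) = 10.3·6.8 - (5.7)² = 37.55.
  S^{-1} = (1/det) · [[d, -b], [-b, a]] = [[0.1811, -0.1518],
 [-0.1518, 0.2743]].

Step 4 — quadratic form (x̄ - mu_0)^T · S^{-1} · (x̄ - mu_0):
  S^{-1} · (x̄ - mu_0) = (-1.1025, 1.5712),
  (x̄ - mu_0)^T · [...] = (-2.4)·(-1.1025) + (4.4)·(1.5712) = 9.5595.

Step 5 — scale by n: T² = 5 · 9.5595 = 47.7976.

T² ≈ 47.7976


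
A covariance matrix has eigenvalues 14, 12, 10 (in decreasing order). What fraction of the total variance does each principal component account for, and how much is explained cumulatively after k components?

Step 1 — total variance = trace(Sigma) = Σ λ_i = 14 + 12 + 10 = 36.

Step 2 — fraction explained by component i = λ_i / Σ λ:
  PC1: 14/36 = 0.3889
  PC2: 12/36 = 0.3333
  PC3: 10/36 = 0.2778

Step 3 — cumulative fraction after k components = (λ_1 + ... + λ_k) / Σ λ:
  k = 1: 14/36 = 0.3889
  k = 2: (14 + 12)/36 = 26/36 = 0.7222
  k = 3: (14 + 12 + 10)/36 = 36/36 = 1

Summary (fraction, with percent):

explained: PC1 0.3889 (38.89%), PC2 0.3333 (33.33%), PC3 0.2778 (27.78%);  cumulative: 0.3889, 0.7222, 1


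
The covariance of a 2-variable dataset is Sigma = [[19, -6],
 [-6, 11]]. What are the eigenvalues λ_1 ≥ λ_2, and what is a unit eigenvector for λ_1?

Step 1 — characteristic polynomial of 2×2 Sigma:
  det(Sigma - λI) = λ² - trace · λ + det = 0.
  trace = 19 + 11 = 30, det = 19·11 - (-6)² = 173.
Step 2 — discriminant:
  Δ = trace² - 4·det = 900 - 692 = 208.
Step 3 — eigenvalues:
  λ = (trace ± √Δ)/2 = (30 ± 14.4222)/2,
  λ_1 = 22.2111,  λ_2 = 7.7889.

Step 4 — unit eigenvector for λ_1: solve (Sigma - λ_1 I)v = 0. First row:
  (19 - 22.2111)·v_x + (-6)·v_y = 0, i.e. (-3.2111)·v_x + (-6)·v_y = 0,
  so v ∝ (b, λ_1 - a) = (-6, 3.2111); multiply by -1 so the first entry is positive: u = (6, -3.2111).
  ||u|| = √((6)² + (-3.2111)²) = √(46.3112) ≈ 6.8052,
  v_1 = u/||u|| ≈ (0.8817, -0.4719) (||v_1|| = 1).

λ_1 = 22.2111,  λ_2 = 7.7889;  v_1 ≈ (0.8817, -0.4719)


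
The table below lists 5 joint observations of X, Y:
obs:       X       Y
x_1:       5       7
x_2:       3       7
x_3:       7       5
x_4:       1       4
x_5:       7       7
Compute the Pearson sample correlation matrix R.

Step 1 — column means:
  mean(X) = (5 + 3 + 7 + 1 + 7) / 5 = 23/5 = 4.6
  mean(Y) = (7 + 7 + 5 + 4 + 7) / 5 = 30/5 = 6

Step 2 — sample variances and covariances s[i,j] = (1/(n-1)) · Σ_k (x_{k,i} - mean_i) · (x_{k,j} - mean_j), with n-1 = 4:
  s[X,X] = ((0.4)·(0.4) + (-1.6)·(-1.6) + (2.4)·(2.4) + (-3.6)·(-3.6) + (2.4)·(2.4)) / 4 = 27.2/4 = 6.8
  s[X,Y] = ((0.4)·(1) + (-1.6)·(1) + (2.4)·(-1) + (-3.6)·(-2) + (2.4)·(1)) / 4 = 6/4 = 1.5
  s[Y,Y] = ((1)·(1) + (1)·(1) + (-1)·(-1) + (-2)·(-2) + (1)·(1)) / 4 = 8/4 = 2
  Sample standard deviations s_i = √(s[i,i]):
  s(X) = √(6.8) = 2.6077
  s(Y) = √(2) = 1.4142

Step 3 — r_{ij} = s_{ij} / (s_i · s_j):
  r[X,X] = 1 (diagonal).
  r[X,Y] = 1.5 / (2.6077 · 1.4142) = 1.5 / 3.6878 = 0.4067
  r[Y,Y] = 1 (diagonal).

R is symmetric with unit diagonal. Assembling:

R = [[1, 0.4067],
 [0.4067, 1]]


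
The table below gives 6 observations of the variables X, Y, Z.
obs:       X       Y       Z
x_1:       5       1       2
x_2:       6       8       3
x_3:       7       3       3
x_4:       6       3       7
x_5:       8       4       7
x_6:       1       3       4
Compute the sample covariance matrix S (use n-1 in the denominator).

Step 1 — column means:
  mean(X) = (5 + 6 + 7 + 6 + 8 + 1) / 6 = 33/6 = 5.5
  mean(Y) = (1 + 8 + 3 + 3 + 4 + 3) / 6 = 22/6 = 3.6667
  mean(Z) = (2 + 3 + 3 + 7 + 7 + 4) / 6 = 26/6 = 4.3333

Step 2 — sample covariance S[i,j] = (1/(n-1)) · Σ_k (x_{k,i} - mean_i) · (x_{k,j} - mean_j), with n-1 = 5.
  S[X,X] = ((-0.5)·(-0.5) + (0.5)·(0.5) + (1.5)·(1.5) + (0.5)·(0.5) + (2.5)·(2.5) + (-4.5)·(-4.5)) / 5 = 29.5/5 = 5.9
  S[X,Y] = ((-0.5)·(-2.6667) + (0.5)·(4.3333) + (1.5)·(-0.6667) + (0.5)·(-0.6667) + (2.5)·(0.3333) + (-4.5)·(-0.6667)) / 5 = 6/5 = 1.2
  S[X,Z] = ((-0.5)·(-2.3333) + (0.5)·(-1.3333) + (1.5)·(-1.3333) + (0.5)·(2.6667) + (2.5)·(2.6667) + (-4.5)·(-0.3333)) / 5 = 8/5 = 1.6
  S[Y,Y] = ((-2.6667)·(-2.6667) + (4.3333)·(4.3333) + (-0.6667)·(-0.6667) + (-0.6667)·(-0.6667) + (0.3333)·(0.3333) + (-0.6667)·(-0.6667)) / 5 = 27.3333/5 = 5.4667
  S[Y,Z] = ((-2.6667)·(-2.3333) + (4.3333)·(-1.3333) + (-0.6667)·(-1.3333) + (-0.6667)·(2.6667) + (0.3333)·(2.6667) + (-0.6667)·(-0.3333)) / 5 = 0.6667/5 = 0.1333
  S[Z,Z] = ((-2.3333)·(-2.3333) + (-1.3333)·(-1.3333) + (-1.3333)·(-1.3333) + (2.6667)·(2.6667) + (2.6667)·(2.6667) + (-0.3333)·(-0.3333)) / 5 = 23.3333/5 = 4.6667

S is symmetric (S[j,i] = S[i,j]). Assembling:

S = [[5.9, 1.2, 1.6],
 [1.2, 5.4667, 0.1333],
 [1.6, 0.1333, 4.6667]]


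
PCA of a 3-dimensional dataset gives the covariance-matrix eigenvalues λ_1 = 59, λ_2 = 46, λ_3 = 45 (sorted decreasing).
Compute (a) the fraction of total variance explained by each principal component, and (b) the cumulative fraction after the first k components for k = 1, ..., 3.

Step 1 — total variance = trace(Sigma) = Σ λ_i = 59 + 46 + 45 = 150.

Step 2 — fraction explained by component i = λ_i / Σ λ:
  PC1: 59/150 = 0.3933
  PC2: 46/150 = 0.3067
  PC3: 45/150 = 0.3

Step 3 — cumulative fraction after k components = (λ_1 + ... + λ_k) / Σ λ:
  k = 1: 59/150 = 0.3933
  k = 2: (59 + 46)/150 = 105/150 = 0.7
  k = 3: (59 + 46 + 45)/150 = 150/150 = 1

Summary (fraction, with percent):

explained: PC1 0.3933 (39.33%), PC2 0.3067 (30.67%), PC3 0.3 (30%);  cumulative: 0.3933, 0.7, 1


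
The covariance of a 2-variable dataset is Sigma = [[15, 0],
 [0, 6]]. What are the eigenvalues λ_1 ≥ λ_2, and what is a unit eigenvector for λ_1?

Step 1 — characteristic polynomial of 2×2 Sigma:
  det(Sigma - λI) = λ² - trace · λ + det = 0.
  trace = 15 + 6 = 21, det = 15·6 - (0)² = 90.
Step 2 — discriminant:
  Δ = trace² - 4·det = 441 - 360 = 81.
Step 3 — eigenvalues:
  λ = (trace ± √Δ)/2 = (21 ± 9)/2,
  λ_1 = 15,  λ_2 = 6.

Step 4 — unit eigenvector for λ_1: Sigma is diagonal, so its eigenvectors are the coordinate axes. λ_1 = 15 is the diagonal entry on the first coordinate axis, hence
  v_1 = (1, 0) (||v_1|| = 1).

λ_1 = 15,  λ_2 = 6;  v_1 ≈ (1, 0)


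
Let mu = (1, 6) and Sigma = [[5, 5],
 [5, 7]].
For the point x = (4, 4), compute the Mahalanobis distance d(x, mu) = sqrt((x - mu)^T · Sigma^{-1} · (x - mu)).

Step 1 — centre the observation: (x - mu) = (3, -2).

Step 2 — invert Sigma. det(Sigma) = 5·7 - (5)² = 10.
  Sigma^{-1} = (1/det) · [[d, -b], [-b, a]] = [[0.7, -0.5],
 [-0.5, 0.5]].

Step 3 — form the quadratic (x - mu)^T · Sigma^{-1} · (x - mu):
  Sigma^{-1} · (x - mu) = (3.1, -2.5).
  (x - mu)^T · [Sigma^{-1} · (x - mu)] = (3)·(3.1) + (-2)·(-2.5) = 14.3.

Step 4 — take square root: d = √(14.3) ≈ 3.7815.

d(x, mu) = √(14.3) ≈ 3.7815


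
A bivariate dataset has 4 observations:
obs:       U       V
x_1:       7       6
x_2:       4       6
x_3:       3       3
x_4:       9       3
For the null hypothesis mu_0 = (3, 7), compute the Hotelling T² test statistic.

Step 1 — sample mean vector:
  mean(U) = (7 + 4 + 3 + 9) / 4 = 23/4 = 5.75
  mean(V) = (6 + 6 + 3 + 3) / 4 = 18/4 = 4.5
  x̄ = (5.75, 4.5),  deviation x̄ - mu_0 = (5.75, 4.5) - (3, 7) = (2.75, -2.5).

Step 2 — sample covariance matrix, S[i,j] = (1/(n-1)) · Σ_k (x_{k,i} - mean_i) · (x_{k,j} - mean_j), divisor n-1 = 3:
  S[U,U] = ((1.25)·(1.25) + (-1.75)·(-1.75) + (-2.75)·(-2.75) + (3.25)·(3.25)) / 3 = 22.75/3 = 7.5833
  S[U,V] = ((1.25)·(1.5) + (-1.75)·(1.5) + (-2.75)·(-1.5) + (3.25)·(-1.5)) / 3 = -1.5/3 = -0.5
  S[V,V] = ((1.5)·(1.5) + (1.5)·(1.5) + (-1.5)·(-1.5) + (-1.5)·(-1.5)) / 3 = 9/3 = 3
  S = [[7.5833, -0.5],
 [-0.5, 3]].

Step 3 — invert S. det(S) = 7.5833·3 - (-0.5)² = 22.5.
  S^{-1} = (1/det) · [[d, -b], [-b, a]] = [[0.1333, 0.0222],
 [0.0222, 0.337]].

Step 4 — quadratic form (x̄ - mu_0)^T · S^{-1} · (x̄ - mu_0):
  S^{-1} · (x̄ - mu_0) = (0.3111, -0.7815),
  (x̄ - mu_0)^T · [...] = (2.75)·(0.3111) + (-2.5)·(-0.7815) = 2.8093.

Step 5 — scale by n: T² = 4 · 2.8093 = 11.237.

T² ≈ 11.237
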